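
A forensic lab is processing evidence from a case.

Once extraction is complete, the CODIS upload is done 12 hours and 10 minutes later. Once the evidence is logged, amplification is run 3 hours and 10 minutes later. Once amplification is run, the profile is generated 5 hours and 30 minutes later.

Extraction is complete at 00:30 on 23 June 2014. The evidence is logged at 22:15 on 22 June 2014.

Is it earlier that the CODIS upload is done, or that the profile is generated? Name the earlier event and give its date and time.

The profile is generated — 06:55 on 23 June 2014

Extraction is complete: 00:30 Jun 23, 2014.
The CODIS upload is done: 00:30 Jun 23, 2014 + 12h10m = 12:40 Jun 23, 2014.
The evidence is logged: 22:15 Jun 22, 2014.
Amplification is run: 22:15 Jun 22, 2014 + 3h10m = 01:25 Jun 23, 2014.
The profile is generated: 01:25 Jun 23, 2014 + 5h30m = 06:55 Jun 23, 2014.
Comparing: the CODIS upload is done at 12:40 Jun 23, 2014 vs the profile is generated at 06:55 Jun 23, 2014. Earlier: the profile is generated.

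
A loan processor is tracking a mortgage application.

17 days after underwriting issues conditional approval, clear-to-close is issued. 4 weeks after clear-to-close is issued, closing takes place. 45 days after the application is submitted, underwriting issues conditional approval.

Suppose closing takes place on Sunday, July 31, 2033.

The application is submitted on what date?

Closing takes place: Jul 31, 2033.
Clear-to-close is issued: Jul 31, 2033 − 4 weeks = Jul 3, 2033.
Underwriting issues conditional approval: Jul 3, 2033 − 17 days = Jun 16, 2033.
The application is submitted: Jun 16, 2033 − 45 days = May 2, 2033.

Monday, May 2, 2033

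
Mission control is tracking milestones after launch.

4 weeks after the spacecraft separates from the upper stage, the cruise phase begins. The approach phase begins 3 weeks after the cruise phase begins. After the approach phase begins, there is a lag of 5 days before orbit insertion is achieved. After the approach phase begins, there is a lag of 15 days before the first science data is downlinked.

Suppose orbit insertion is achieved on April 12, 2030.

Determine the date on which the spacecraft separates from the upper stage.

Orbit insertion is achieved: Apr 12, 2030.
The approach phase begins: Apr 12, 2030 − 5 days = Apr 7, 2030.
The cruise phase begins: Apr 7, 2030 − 3 weeks = Mar 17, 2030.
The spacecraft separates from the upper stage: Mar 17, 2030 − 4 weeks = Feb 17, 2030.

February 17, 2030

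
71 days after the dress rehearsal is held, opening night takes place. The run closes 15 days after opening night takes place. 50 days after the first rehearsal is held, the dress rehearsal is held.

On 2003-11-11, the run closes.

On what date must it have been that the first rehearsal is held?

2003-06-28

The run closes: Nov 11, 2003.
Opening night takes place: Nov 11, 2003 − 15 days = Oct 27, 2003.
The dress rehearsal is held: Oct 27, 2003 − 71 days = Aug 17, 2003.
The first rehearsal is held: Aug 17, 2003 − 50 days = Jun 28, 2003.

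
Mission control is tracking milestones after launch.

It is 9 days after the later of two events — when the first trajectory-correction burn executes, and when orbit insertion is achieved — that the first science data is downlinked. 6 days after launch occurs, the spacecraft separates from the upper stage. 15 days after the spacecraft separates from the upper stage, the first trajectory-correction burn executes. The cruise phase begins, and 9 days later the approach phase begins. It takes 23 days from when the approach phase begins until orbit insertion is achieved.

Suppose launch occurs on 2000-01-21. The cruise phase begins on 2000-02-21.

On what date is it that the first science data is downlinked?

2000-04-02

Launch occurs: Jan 21, 2000.
The spacecraft separates from the upper stage: Jan 21, 2000 + 6 days = Jan 27, 2000.
The first trajectory-correction burn executes: Jan 27, 2000 + 15 days = Feb 11, 2000.
The cruise phase begins: Feb 21, 2000.
The approach phase begins: Feb 21, 2000 + 9 days = Mar 1, 2000.
Orbit insertion is achieved: Mar 1, 2000 + 23 days = Mar 24, 2000.
Both prerequisites met — the first trajectory-correction burn executes (Feb 11, 2000), orbit insertion is achieved (Mar 24, 2000); the later is Mar 24, 2000.
The first science data is downlinked: Mar 24, 2000 + 9 days = Apr 2, 2000.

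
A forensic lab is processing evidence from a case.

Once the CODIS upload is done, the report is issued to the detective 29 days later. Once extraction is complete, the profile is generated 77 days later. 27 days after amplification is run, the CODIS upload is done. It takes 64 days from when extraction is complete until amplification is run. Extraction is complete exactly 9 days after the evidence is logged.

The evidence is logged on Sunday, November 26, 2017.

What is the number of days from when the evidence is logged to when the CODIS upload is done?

100 days

Causal path: the evidence is logged → extraction is complete → amplification is run → the CODIS upload is done.
Total delay along the path: 9 + 64 + 27 = 100 days.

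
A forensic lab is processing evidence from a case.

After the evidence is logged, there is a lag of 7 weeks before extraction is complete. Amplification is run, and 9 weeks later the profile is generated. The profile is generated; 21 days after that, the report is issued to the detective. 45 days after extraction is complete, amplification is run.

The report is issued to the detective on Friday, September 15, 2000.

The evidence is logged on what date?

The report is issued to the detective: Sep 15, 2000.
The profile is generated: Sep 15, 2000 − 21 days = Aug 25, 2000.
Amplification is run: Aug 25, 2000 − 9 weeks = Jun 23, 2000.
Extraction is complete: Jun 23, 2000 − 45 days = May 9, 2000.
The evidence is logged: May 9, 2000 − 7 weeks = Mar 21, 2000.

Tuesday, March 21, 2000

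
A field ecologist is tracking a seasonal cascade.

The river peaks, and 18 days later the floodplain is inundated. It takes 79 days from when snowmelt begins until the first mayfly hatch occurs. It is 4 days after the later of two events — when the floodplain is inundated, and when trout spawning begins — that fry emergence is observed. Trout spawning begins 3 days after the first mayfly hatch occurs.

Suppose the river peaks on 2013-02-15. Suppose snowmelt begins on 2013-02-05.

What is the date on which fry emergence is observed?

2013-05-02

The river peaks: Feb 15, 2013.
The floodplain is inundated: Feb 15, 2013 + 18 days = Mar 5, 2013.
Snowmelt begins: Feb 5, 2013.
The first mayfly hatch occurs: Feb 5, 2013 + 79 days = Apr 25, 2013.
Trout spawning begins: Apr 25, 2013 + 3 days = Apr 28, 2013.
Both prerequisites met — the floodplain is inundated (Mar 5, 2013), trout spawning begins (Apr 28, 2013); the later is Apr 28, 2013.
Fry emergence is observed: Apr 28, 2013 + 4 days = May 2, 2013.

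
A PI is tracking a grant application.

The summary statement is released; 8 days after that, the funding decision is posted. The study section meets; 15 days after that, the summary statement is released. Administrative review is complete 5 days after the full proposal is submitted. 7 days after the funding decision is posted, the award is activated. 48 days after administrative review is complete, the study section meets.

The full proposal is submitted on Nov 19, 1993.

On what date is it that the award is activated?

Feb 10, 1994

The full proposal is submitted: Nov 19, 1993.
Administrative review is complete: Nov 19, 1993 + 5 days = Nov 24, 1993.
The study section meets: Nov 24, 1993 + 48 days = Jan 11, 1994.
The summary statement is released: Jan 11, 1994 + 15 days = Jan 26, 1994.
The funding decision is posted: Jan 26, 1994 + 8 days = Feb 3, 1994.
The award is activated: Feb 3, 1994 + 7 days = Feb 10, 1994.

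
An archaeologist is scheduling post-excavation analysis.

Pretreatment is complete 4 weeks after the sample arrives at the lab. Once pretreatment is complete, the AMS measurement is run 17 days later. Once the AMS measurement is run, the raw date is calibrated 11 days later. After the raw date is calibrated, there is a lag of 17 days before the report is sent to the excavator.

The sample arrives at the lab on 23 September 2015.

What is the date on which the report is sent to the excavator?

5 December 2015

The sample arrives at the lab: Sep 23, 2015.
Pretreatment is complete: Sep 23, 2015 + 4 weeks = Oct 21, 2015.
The AMS measurement is run: Oct 21, 2015 + 17 days = Nov 7, 2015.
The raw date is calibrated: Nov 7, 2015 + 11 days = Nov 18, 2015.
The report is sent to the excavator: Nov 18, 2015 + 17 days = Dec 5, 2015.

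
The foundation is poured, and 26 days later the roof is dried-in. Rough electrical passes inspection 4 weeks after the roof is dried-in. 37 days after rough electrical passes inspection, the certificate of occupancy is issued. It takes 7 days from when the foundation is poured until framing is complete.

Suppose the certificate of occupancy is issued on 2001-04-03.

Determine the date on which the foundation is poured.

The certificate of occupancy is issued: Apr 3, 2001.
Rough electrical passes inspection: Apr 3, 2001 − 37 days = Feb 25, 2001.
The roof is dried-in: Feb 25, 2001 − 4 weeks = Jan 28, 2001.
The foundation is poured: Jan 28, 2001 − 26 days = Jan 2, 2001.

2001-01-02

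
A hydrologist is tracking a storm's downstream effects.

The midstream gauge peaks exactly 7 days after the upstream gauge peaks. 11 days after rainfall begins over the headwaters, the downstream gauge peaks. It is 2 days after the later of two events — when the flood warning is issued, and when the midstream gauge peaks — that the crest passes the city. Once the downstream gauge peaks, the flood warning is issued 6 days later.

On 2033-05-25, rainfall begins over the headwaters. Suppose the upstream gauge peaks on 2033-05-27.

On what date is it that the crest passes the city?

Rainfall begins over the headwaters: May 25, 2033.
The downstream gauge peaks: May 25, 2033 + 11 days = Jun 5, 2033.
The flood warning is issued: Jun 5, 2033 + 6 days = Jun 11, 2033.
The upstream gauge peaks: May 27, 2033.
The midstream gauge peaks: May 27, 2033 + 7 days = Jun 3, 2033.
Both prerequisites met — the flood warning is issued (Jun 11, 2033), the midstream gauge peaks (Jun 3, 2033); the later is Jun 11, 2033.
The crest passes the city: Jun 11, 2033 + 2 days = Jun 13, 2033.

2033-06-13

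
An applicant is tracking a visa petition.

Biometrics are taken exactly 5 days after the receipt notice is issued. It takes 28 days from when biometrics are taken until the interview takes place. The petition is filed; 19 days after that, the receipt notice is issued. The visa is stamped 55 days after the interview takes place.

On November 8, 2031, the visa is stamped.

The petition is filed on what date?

July 24, 2031

The visa is stamped: Nov 8, 2031.
The interview takes place: Nov 8, 2031 − 55 days = Sep 14, 2031.
Biometrics are taken: Sep 14, 2031 − 28 days = Aug 17, 2031.
The receipt notice is issued: Aug 17, 2031 − 5 days = Aug 12, 2031.
The petition is filed: Aug 12, 2031 − 19 days = Jul 24, 2031.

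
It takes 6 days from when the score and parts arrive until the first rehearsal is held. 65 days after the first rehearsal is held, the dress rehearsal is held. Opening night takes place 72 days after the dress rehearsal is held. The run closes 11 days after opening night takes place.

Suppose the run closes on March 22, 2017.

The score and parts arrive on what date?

The run closes: Mar 22, 2017.
Opening night takes place: Mar 22, 2017 − 11 days = Mar 11, 2017.
The dress rehearsal is held: Mar 11, 2017 − 72 days = Dec 29, 2016.
The first rehearsal is held: Dec 29, 2016 − 65 days = Oct 25, 2016.
The score and parts arrive: Oct 25, 2016 − 6 days = Oct 19, 2016.

October 19, 2016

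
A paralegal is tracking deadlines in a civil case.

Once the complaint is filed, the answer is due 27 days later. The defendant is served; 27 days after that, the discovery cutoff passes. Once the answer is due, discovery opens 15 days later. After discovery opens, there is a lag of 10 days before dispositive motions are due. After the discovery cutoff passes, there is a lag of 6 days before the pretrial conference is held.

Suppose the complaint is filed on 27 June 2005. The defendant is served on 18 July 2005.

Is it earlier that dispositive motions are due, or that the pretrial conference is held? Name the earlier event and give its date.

The complaint is filed: Jun 27, 2005.
The answer is due: Jun 27, 2005 + 27 days = Jul 24, 2005.
Discovery opens: Jul 24, 2005 + 15 days = Aug 8, 2005.
Dispositive motions are due: Aug 8, 2005 + 10 days = Aug 18, 2005.
The defendant is served: Jul 18, 2005.
The discovery cutoff passes: Jul 18, 2005 + 27 days = Aug 14, 2005.
The pretrial conference is held: Aug 14, 2005 + 6 days = Aug 20, 2005.
Comparing: dispositive motions are due on Aug 18, 2005 vs the pretrial conference is held on Aug 20, 2005. Earlier: dispositive motions are due.

Dispositive motions are due — 18 August 2005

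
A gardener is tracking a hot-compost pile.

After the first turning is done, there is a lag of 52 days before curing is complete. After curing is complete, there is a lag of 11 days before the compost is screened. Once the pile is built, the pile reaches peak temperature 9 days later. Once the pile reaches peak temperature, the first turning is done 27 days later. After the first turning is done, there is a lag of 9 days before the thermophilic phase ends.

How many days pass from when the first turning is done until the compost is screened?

63 days

Causal path: the first turning is done → curing is complete → the compost is screened.
Total delay along the path: 52 + 11 = 63 days.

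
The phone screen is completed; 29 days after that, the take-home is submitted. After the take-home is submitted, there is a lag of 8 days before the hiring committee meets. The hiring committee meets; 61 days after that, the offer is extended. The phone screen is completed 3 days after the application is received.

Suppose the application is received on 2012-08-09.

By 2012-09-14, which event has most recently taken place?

The application is received: Aug 9, 2012.
The phone screen is completed: Aug 9, 2012 + 3 days = Aug 12, 2012.
The take-home is submitted: Aug 12, 2012 + 29 days = Sep 10, 2012.
The hiring committee meets: Sep 10, 2012 + 8 days = Sep 18, 2012.
The offer is extended: Sep 18, 2012 + 61 days = Nov 18, 2012.
Sep 14, 2012 falls between when the take-home is submitted (Sep 10, 2012) and when the hiring committee meets (Sep 18, 2012).

The take-home is submitted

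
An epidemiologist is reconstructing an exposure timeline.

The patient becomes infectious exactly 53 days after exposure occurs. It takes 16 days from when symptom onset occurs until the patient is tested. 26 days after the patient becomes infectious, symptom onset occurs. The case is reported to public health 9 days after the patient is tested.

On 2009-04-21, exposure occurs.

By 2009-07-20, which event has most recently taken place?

Symptom onset occurs

Exposure occurs: Apr 21, 2009.
The patient becomes infectious: Apr 21, 2009 + 53 days = Jun 13, 2009.
Symptom onset occurs: Jun 13, 2009 + 26 days = Jul 9, 2009.
The patient is tested: Jul 9, 2009 + 16 days = Jul 25, 2009.
The case is reported to public health: Jul 25, 2009 + 9 days = Aug 3, 2009.
Jul 20, 2009 falls between when symptom onset occurs (Jul 9, 2009) and when the patient is tested (Jul 25, 2009).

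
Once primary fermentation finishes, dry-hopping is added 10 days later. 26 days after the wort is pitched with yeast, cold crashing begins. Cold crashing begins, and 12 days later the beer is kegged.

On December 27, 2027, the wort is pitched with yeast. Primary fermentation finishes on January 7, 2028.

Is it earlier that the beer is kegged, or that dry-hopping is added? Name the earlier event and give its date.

Dry-hopping is added — January 17, 2028

The wort is pitched with yeast: Dec 27, 2027.
Cold crashing begins: Dec 27, 2027 + 26 days = Jan 22, 2028.
The beer is kegged: Jan 22, 2028 + 12 days = Feb 3, 2028.
Primary fermentation finishes: Jan 7, 2028.
Dry-hopping is added: Jan 7, 2028 + 10 days = Jan 17, 2028.
Comparing: the beer is kegged on Feb 3, 2028 vs dry-hopping is added on Jan 17, 2028. Earlier: dry-hopping is added.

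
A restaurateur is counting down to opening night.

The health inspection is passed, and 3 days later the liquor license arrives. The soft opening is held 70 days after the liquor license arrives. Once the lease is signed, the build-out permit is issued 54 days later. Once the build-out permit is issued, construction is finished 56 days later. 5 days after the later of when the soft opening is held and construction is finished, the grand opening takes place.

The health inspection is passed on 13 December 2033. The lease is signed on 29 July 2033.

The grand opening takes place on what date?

1 March 2034

The health inspection is passed: Dec 13, 2033.
The liquor license arrives: Dec 13, 2033 + 3 days = Dec 16, 2033.
The soft opening is held: Dec 16, 2033 + 70 days = Feb 24, 2034.
The lease is signed: Jul 29, 2033.
The build-out permit is issued: Jul 29, 2033 + 54 days = Sep 21, 2033.
Construction is finished: Sep 21, 2033 + 56 days = Nov 16, 2033.
Both prerequisites met — the soft opening is held (Feb 24, 2034), construction is finished (Nov 16, 2033); the later is Feb 24, 2034.
The grand opening takes place: Feb 24, 2034 + 5 days = Mar 1, 2034.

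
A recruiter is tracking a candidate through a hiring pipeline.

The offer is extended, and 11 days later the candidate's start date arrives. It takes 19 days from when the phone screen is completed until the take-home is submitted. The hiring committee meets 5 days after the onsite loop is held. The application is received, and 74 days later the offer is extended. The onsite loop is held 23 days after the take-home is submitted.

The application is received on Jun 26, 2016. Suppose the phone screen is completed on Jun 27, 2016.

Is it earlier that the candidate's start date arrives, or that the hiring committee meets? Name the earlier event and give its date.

The hiring committee meets — Aug 13, 2016

The application is received: Jun 26, 2016.
The offer is extended: Jun 26, 2016 + 74 days = Sep 8, 2016.
The candidate's start date arrives: Sep 8, 2016 + 11 days = Sep 19, 2016.
The phone screen is completed: Jun 27, 2016.
The take-home is submitted: Jun 27, 2016 + 19 days = Jul 16, 2016.
The onsite loop is held: Jul 16, 2016 + 23 days = Aug 8, 2016.
The hiring committee meets: Aug 8, 2016 + 5 days = Aug 13, 2016.
Comparing: the candidate's start date arrives on Sep 19, 2016 vs the hiring committee meets on Aug 13, 2016. Earlier: the hiring committee meets.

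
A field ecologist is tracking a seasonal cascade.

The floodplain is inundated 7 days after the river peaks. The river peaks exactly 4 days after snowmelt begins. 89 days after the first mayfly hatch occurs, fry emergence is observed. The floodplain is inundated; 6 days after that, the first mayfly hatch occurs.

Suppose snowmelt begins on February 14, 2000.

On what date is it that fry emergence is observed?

May 30, 2000

Snowmelt begins: Feb 14, 2000.
The river peaks: Feb 14, 2000 + 4 days = Feb 18, 2000.
The floodplain is inundated: Feb 18, 2000 + 7 days = Feb 25, 2000.
The first mayfly hatch occurs: Feb 25, 2000 + 6 days = Mar 2, 2000.
Fry emergence is observed: Mar 2, 2000 + 89 days = May 30, 2000.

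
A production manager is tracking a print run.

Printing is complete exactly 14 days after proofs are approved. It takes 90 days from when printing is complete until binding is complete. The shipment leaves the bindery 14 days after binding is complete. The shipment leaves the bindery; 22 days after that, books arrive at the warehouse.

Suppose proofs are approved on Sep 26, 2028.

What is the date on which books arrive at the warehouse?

Proofs are approved: Sep 26, 2028.
Printing is complete: Sep 26, 2028 + 14 days = Oct 10, 2028.
Binding is complete: Oct 10, 2028 + 90 days = Jan 8, 2029.
The shipment leaves the bindery: Jan 8, 2029 + 14 days = Jan 22, 2029.
Books arrive at the warehouse: Jan 22, 2029 + 22 days = Feb 13, 2029.

Feb 13, 2029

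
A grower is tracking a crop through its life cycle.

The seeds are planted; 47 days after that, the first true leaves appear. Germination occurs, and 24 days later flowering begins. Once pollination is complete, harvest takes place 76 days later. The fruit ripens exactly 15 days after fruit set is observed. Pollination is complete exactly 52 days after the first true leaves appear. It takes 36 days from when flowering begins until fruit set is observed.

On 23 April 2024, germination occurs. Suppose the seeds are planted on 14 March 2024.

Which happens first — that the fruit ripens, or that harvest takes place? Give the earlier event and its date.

Germination occurs: Apr 23, 2024.
Flowering begins: Apr 23, 2024 + 24 days = May 17, 2024.
Fruit set is observed: May 17, 2024 + 36 days = Jun 22, 2024.
The fruit ripens: Jun 22, 2024 + 15 days = Jul 7, 2024.
The seeds are planted: Mar 14, 2024.
The first true leaves appear: Mar 14, 2024 + 47 days = Apr 30, 2024.
Pollination is complete: Apr 30, 2024 + 52 days = Jun 21, 2024.
Harvest takes place: Jun 21, 2024 + 76 days = Sep 5, 2024.
Comparing: the fruit ripens on Jul 7, 2024 vs harvest takes place on Sep 5, 2024. Earlier: the fruit ripens.

The fruit ripens — 7 July 2024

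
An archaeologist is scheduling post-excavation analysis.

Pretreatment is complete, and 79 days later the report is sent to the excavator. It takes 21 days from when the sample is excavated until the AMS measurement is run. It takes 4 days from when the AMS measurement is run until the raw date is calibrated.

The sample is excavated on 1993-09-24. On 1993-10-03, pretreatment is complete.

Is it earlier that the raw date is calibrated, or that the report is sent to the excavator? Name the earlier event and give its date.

The raw date is calibrated — 1993-10-19

The sample is excavated: Sep 24, 1993.
The AMS measurement is run: Sep 24, 1993 + 21 days = Oct 15, 1993.
The raw date is calibrated: Oct 15, 1993 + 4 days = Oct 19, 1993.
Pretreatment is complete: Oct 3, 1993.
The report is sent to the excavator: Oct 3, 1993 + 79 days = Dec 21, 1993.
Comparing: the raw date is calibrated on Oct 19, 1993 vs the report is sent to the excavator on Dec 21, 1993. Earlier: the raw date is calibrated.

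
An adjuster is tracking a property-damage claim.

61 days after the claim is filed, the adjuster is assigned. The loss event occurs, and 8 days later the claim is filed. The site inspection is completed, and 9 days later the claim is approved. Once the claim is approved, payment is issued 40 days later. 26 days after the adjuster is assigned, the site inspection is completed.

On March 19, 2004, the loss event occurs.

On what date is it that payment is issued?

August 10, 2004

The loss event occurs: Mar 19, 2004.
The claim is filed: Mar 19, 2004 + 8 days = Mar 27, 2004.
The adjuster is assigned: Mar 27, 2004 + 61 days = May 27, 2004.
The site inspection is completed: May 27, 2004 + 26 days = Jun 22, 2004.
The claim is approved: Jun 22, 2004 + 9 days = Jul 1, 2004.
Payment is issued: Jul 1, 2004 + 40 days = Aug 10, 2004.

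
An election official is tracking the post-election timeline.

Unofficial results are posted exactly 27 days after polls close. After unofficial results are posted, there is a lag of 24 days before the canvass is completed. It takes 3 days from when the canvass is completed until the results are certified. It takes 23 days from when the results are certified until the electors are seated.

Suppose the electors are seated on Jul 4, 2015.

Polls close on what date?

Apr 18, 2015

The electors are seated: Jul 4, 2015.
The results are certified: Jul 4, 2015 − 23 days = Jun 11, 2015.
The canvass is completed: Jun 11, 2015 − 3 days = Jun 8, 2015.
Unofficial results are posted: Jun 8, 2015 − 24 days = May 15, 2015.
Polls close: May 15, 2015 − 27 days = Apr 18, 2015.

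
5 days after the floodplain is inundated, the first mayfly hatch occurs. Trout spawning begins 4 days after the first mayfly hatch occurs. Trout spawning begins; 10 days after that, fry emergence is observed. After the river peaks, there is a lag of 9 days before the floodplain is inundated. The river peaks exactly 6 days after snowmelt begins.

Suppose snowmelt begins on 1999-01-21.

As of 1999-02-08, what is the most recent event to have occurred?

Snowmelt begins: Jan 21, 1999.
The river peaks: Jan 21, 1999 + 6 days = Jan 27, 1999.
The floodplain is inundated: Jan 27, 1999 + 9 days = Feb 5, 1999.
The first mayfly hatch occurs: Feb 5, 1999 + 5 days = Feb 10, 1999.
Trout spawning begins: Feb 10, 1999 + 4 days = Feb 14, 1999.
Fry emergence is observed: Feb 14, 1999 + 10 days = Feb 24, 1999.
Feb 8, 1999 falls between when the floodplain is inundated (Feb 5, 1999) and when the first mayfly hatch occurs (Feb 10, 1999).

The floodplain is inundated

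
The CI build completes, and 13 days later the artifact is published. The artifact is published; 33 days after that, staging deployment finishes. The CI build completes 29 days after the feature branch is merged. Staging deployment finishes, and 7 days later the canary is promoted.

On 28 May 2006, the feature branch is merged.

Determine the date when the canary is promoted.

The feature branch is merged: May 28, 2006.
The CI build completes: May 28, 2006 + 29 days = Jun 26, 2006.
The artifact is published: Jun 26, 2006 + 13 days = Jul 9, 2006.
Staging deployment finishes: Jul 9, 2006 + 33 days = Aug 11, 2006.
The canary is promoted: Aug 11, 2006 + 7 days = Aug 18, 2006.

18 August 2006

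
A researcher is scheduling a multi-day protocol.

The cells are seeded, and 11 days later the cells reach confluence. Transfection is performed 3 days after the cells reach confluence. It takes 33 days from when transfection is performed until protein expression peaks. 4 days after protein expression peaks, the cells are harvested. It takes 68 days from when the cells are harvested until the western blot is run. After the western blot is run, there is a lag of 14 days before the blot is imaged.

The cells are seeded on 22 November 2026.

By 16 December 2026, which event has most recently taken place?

Transfection is performed

The cells are seeded: Nov 22, 2026.
The cells reach confluence: Nov 22, 2026 + 11 days = Dec 3, 2026.
Transfection is performed: Dec 3, 2026 + 3 days = Dec 6, 2026.
Protein expression peaks: Dec 6, 2026 + 33 days = Jan 8, 2027.
The cells are harvested: Jan 8, 2027 + 4 days = Jan 12, 2027.
The western blot is run: Jan 12, 2027 + 68 days = Mar 21, 2027.
The blot is imaged: Mar 21, 2027 + 14 days = Apr 4, 2027.
Dec 16, 2026 falls between when transfection is performed (Dec 6, 2026) and when protein expression peaks (Jan 8, 2027).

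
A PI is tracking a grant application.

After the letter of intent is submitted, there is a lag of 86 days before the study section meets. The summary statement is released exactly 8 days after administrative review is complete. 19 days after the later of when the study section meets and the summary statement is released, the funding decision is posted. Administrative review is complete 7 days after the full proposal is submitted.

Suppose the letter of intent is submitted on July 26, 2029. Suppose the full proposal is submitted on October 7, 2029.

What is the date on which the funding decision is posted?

November 10, 2029

The letter of intent is submitted: Jul 26, 2029.
The study section meets: Jul 26, 2029 + 86 days = Oct 20, 2029.
The full proposal is submitted: Oct 7, 2029.
Administrative review is complete: Oct 7, 2029 + 7 days = Oct 14, 2029.
The summary statement is released: Oct 14, 2029 + 8 days = Oct 22, 2029.
Both prerequisites met — the study section meets (Oct 20, 2029), the summary statement is released (Oct 22, 2029); the later is Oct 22, 2029.
The funding decision is posted: Oct 22, 2029 + 19 days = Nov 10, 2029.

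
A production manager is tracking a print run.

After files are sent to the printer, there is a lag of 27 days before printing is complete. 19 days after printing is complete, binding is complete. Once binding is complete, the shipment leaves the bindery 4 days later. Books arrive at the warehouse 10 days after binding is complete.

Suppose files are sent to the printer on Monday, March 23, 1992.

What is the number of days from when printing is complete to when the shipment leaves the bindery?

Causal path: printing is complete → binding is complete → the shipment leaves the bindery.
Total delay along the path: 19 + 4 = 23 days.

23 days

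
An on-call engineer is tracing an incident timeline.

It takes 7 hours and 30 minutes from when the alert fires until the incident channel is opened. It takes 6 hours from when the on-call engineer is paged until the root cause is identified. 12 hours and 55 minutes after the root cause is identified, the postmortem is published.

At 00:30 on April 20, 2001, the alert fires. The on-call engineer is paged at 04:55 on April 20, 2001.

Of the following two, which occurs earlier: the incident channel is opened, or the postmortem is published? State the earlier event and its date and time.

The alert fires: 00:30 Apr 20, 2001.
The incident channel is opened: 00:30 Apr 20, 2001 + 7h30m = 08:00 Apr 20, 2001.
The on-call engineer is paged: 04:55 Apr 20, 2001.
The root cause is identified: 04:55 Apr 20, 2001 + 6h = 10:55 Apr 20, 2001.
The postmortem is published: 10:55 Apr 20, 2001 + 12h55m = 23:50 Apr 20, 2001.
Comparing: the incident channel is opened at 08:00 Apr 20, 2001 vs the postmortem is published at 23:50 Apr 20, 2001. Earlier: the incident channel is opened.

The incident channel is opened — 08:00 on April 20, 2001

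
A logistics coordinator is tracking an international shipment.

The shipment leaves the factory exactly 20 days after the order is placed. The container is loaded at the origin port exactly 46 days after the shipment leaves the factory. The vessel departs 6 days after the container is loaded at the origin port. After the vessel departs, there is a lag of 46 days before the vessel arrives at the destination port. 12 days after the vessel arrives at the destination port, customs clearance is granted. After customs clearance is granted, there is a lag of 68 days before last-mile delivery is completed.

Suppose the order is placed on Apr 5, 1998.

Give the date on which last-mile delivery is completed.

Oct 20, 1998

The order is placed: Apr 5, 1998.
The shipment leaves the factory: Apr 5, 1998 + 20 days = Apr 25, 1998.
The container is loaded at the origin port: Apr 25, 1998 + 46 days = Jun 10, 1998.
The vessel departs: Jun 10, 1998 + 6 days = Jun 16, 1998.
The vessel arrives at the destination port: Jun 16, 1998 + 46 days = Aug 1, 1998.
Customs clearance is granted: Aug 1, 1998 + 12 days = Aug 13, 1998.
Last-mile delivery is completed: Aug 13, 1998 + 68 days = Oct 20, 1998.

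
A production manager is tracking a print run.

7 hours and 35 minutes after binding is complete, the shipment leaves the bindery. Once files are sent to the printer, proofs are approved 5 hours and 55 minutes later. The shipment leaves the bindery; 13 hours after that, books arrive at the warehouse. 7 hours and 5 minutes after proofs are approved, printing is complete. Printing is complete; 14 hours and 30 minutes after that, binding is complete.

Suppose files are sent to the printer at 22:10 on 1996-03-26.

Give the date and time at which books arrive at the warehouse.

Files are sent to the printer: 22:10 Mar 26, 1996.
Proofs are approved: 22:10 Mar 26, 1996 + 5h55m = 04:05 Mar 27, 1996.
Printing is complete: 04:05 Mar 27, 1996 + 7h05m = 11:10 Mar 27, 1996.
Binding is complete: 11:10 Mar 27, 1996 + 14h30m = 01:40 Mar 28, 1996.
The shipment leaves the bindery: 01:40 Mar 28, 1996 + 7h35m = 09:15 Mar 28, 1996.
Books arrive at the warehouse: 09:15 Mar 28, 1996 + 13h = 22:15 Mar 28, 1996.

22:15 on 1996-03-28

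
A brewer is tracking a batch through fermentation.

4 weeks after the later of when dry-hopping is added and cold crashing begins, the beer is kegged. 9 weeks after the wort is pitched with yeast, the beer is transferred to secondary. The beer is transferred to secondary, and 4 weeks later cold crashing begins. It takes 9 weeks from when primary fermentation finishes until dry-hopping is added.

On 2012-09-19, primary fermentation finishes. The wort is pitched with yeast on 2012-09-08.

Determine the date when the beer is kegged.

Primary fermentation finishes: Sep 19, 2012.
Dry-hopping is added: Sep 19, 2012 + 9 weeks = Nov 21, 2012.
The wort is pitched with yeast: Sep 8, 2012.
The beer is transferred to secondary: Sep 8, 2012 + 9 weeks = Nov 10, 2012.
Cold crashing begins: Nov 10, 2012 + 4 weeks = Dec 8, 2012.
Both prerequisites met — dry-hopping is added (Nov 21, 2012), cold crashing begins (Dec 8, 2012); the later is Dec 8, 2012.
The beer is kegged: Dec 8, 2012 + 4 weeks = Jan 5, 2013.

2013-01-05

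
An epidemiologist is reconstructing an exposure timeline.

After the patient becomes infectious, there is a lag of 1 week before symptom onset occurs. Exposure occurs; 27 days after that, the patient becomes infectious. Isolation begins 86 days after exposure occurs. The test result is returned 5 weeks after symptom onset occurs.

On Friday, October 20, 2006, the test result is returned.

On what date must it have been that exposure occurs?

The test result is returned: Oct 20, 2006.
Symptom onset occurs: Oct 20, 2006 − 5 weeks = Sep 15, 2006.
The patient becomes infectious: Sep 15, 2006 − 1 week = Sep 8, 2006.
Exposure occurs: Sep 8, 2006 − 27 days = Aug 12, 2006.

Saturday, August 12, 2006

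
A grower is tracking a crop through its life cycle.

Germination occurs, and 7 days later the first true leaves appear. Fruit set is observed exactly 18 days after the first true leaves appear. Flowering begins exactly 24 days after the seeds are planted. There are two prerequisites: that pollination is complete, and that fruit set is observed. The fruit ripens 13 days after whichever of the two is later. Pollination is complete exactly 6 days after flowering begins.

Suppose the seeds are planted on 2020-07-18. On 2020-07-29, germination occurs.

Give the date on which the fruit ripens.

2020-09-05

The seeds are planted: Jul 18, 2020.
Flowering begins: Jul 18, 2020 + 24 days = Aug 11, 2020.
Pollination is complete: Aug 11, 2020 + 6 days = Aug 17, 2020.
Germination occurs: Jul 29, 2020.
The first true leaves appear: Jul 29, 2020 + 7 days = Aug 5, 2020.
Fruit set is observed: Aug 5, 2020 + 18 days = Aug 23, 2020.
Both prerequisites met — pollination is complete (Aug 17, 2020), fruit set is observed (Aug 23, 2020); the later is Aug 23, 2020.
The fruit ripens: Aug 23, 2020 + 13 days = Sep 5, 2020.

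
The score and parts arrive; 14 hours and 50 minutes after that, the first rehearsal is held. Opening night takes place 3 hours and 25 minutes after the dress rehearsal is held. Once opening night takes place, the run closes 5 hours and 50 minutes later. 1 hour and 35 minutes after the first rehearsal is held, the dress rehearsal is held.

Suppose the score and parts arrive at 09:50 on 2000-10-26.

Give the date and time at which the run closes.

11:30 on 2000-10-27

The score and parts arrive: 09:50 Oct 26, 2000.
The first rehearsal is held: 09:50 Oct 26, 2000 + 14h50m = 00:40 Oct 27, 2000.
The dress rehearsal is held: 00:40 Oct 27, 2000 + 1h35m = 02:15 Oct 27, 2000.
Opening night takes place: 02:15 Oct 27, 2000 + 3h25m = 05:40 Oct 27, 2000.
The run closes: 05:40 Oct 27, 2000 + 5h50m = 11:30 Oct 27, 2000.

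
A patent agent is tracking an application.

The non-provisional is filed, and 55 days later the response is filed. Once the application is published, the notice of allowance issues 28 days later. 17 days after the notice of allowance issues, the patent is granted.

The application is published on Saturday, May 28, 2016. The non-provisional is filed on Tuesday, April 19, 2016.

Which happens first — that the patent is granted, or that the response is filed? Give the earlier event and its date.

The application is published: May 28, 2016.
The notice of allowance issues: May 28, 2016 + 28 days = Jun 25, 2016.
The patent is granted: Jun 25, 2016 + 17 days = Jul 12, 2016.
The non-provisional is filed: Apr 19, 2016.
The response is filed: Apr 19, 2016 + 55 days = Jun 13, 2016.
Comparing: the patent is granted on Jul 12, 2016 vs the response is filed on Jun 13, 2016. Earlier: the response is filed.

The response is filed — Monday, June 13, 2016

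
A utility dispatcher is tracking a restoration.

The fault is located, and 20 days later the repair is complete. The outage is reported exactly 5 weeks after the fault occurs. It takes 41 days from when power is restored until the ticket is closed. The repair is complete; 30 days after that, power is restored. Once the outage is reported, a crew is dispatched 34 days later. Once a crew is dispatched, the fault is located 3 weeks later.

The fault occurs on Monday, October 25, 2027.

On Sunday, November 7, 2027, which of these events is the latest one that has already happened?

The fault occurs

The fault occurs: Oct 25, 2027.
The outage is reported: Oct 25, 2027 + 5 weeks = Nov 29, 2027.
A crew is dispatched: Nov 29, 2027 + 34 days = Jan 2, 2028.
The fault is located: Jan 2, 2028 + 3 weeks = Jan 23, 2028.
The repair is complete: Jan 23, 2028 + 20 days = Feb 12, 2028.
Power is restored: Feb 12, 2028 + 30 days = Mar 13, 2028.
The ticket is closed: Mar 13, 2028 + 41 days = Apr 23, 2028.
Nov 7, 2027 falls between when the fault occurs (Oct 25, 2027) and when the outage is reported (Nov 29, 2027).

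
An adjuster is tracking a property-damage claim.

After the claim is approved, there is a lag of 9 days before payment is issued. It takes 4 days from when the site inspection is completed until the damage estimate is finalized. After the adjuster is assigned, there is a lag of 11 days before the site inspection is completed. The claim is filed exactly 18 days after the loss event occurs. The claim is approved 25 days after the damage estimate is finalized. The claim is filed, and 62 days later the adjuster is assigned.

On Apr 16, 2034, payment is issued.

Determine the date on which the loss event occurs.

Payment is issued: Apr 16, 2034.
The claim is approved: Apr 16, 2034 − 9 days = Apr 7, 2034.
The damage estimate is finalized: Apr 7, 2034 − 25 days = Mar 13, 2034.
The site inspection is completed: Mar 13, 2034 − 4 days = Mar 9, 2034.
The adjuster is assigned: Mar 9, 2034 − 11 days = Feb 26, 2034.
The claim is filed: Feb 26, 2034 − 62 days = Dec 26, 2033.
The loss event occurs: Dec 26, 2033 − 18 days = Dec 8, 2033.

Dec 8, 2033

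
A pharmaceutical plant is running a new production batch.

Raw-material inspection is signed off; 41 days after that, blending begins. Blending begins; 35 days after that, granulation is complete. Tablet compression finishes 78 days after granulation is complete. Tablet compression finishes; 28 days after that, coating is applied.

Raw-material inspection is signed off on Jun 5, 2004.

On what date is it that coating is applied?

Raw-material inspection is signed off: Jun 5, 2004.
Blending begins: Jun 5, 2004 + 41 days = Jul 16, 2004.
Granulation is complete: Jul 16, 2004 + 35 days = Aug 20, 2004.
Tablet compression finishes: Aug 20, 2004 + 78 days = Nov 6, 2004.
Coating is applied: Nov 6, 2004 + 28 days = Dec 4, 2004.

Dec 4, 2004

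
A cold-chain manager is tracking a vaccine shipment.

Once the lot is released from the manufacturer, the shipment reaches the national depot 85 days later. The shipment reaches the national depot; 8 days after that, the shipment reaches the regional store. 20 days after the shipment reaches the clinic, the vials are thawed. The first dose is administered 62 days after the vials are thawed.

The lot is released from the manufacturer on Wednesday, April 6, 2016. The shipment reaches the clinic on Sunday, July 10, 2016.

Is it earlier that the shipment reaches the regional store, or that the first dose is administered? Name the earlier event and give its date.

The lot is released from the manufacturer: Apr 6, 2016.
The shipment reaches the national depot: Apr 6, 2016 + 85 days = Jun 30, 2016.
The shipment reaches the regional store: Jun 30, 2016 + 8 days = Jul 8, 2016.
The shipment reaches the clinic: Jul 10, 2016.
The vials are thawed: Jul 10, 2016 + 20 days = Jul 30, 2016.
The first dose is administered: Jul 30, 2016 + 62 days = Sep 30, 2016.
Comparing: the shipment reaches the regional store on Jul 8, 2016 vs the first dose is administered on Sep 30, 2016. Earlier: the shipment reaches the regional store.

The shipment reaches the regional store — Friday, July 8, 2016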